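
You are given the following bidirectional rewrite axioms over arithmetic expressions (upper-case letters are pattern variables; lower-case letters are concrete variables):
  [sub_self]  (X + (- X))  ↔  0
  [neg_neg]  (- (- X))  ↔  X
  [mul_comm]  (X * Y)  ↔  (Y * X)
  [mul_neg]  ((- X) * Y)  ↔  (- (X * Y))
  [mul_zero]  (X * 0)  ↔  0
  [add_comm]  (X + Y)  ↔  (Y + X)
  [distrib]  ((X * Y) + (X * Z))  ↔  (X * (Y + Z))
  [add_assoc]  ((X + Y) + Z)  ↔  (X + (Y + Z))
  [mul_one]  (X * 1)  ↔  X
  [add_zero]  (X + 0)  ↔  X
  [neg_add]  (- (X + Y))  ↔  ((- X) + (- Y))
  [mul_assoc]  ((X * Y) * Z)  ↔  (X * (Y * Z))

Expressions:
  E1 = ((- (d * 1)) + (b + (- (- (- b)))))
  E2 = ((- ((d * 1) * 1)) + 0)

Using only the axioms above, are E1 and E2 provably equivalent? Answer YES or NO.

(1) (- (- (- b)))  =[neg_neg →]=  (- b)    ⊢ ((- (d * 1)) + (b + (- b)))
(2) (b + (- b))  =[sub_self →]=  0    ⊢ ((- (d * 1)) + 0)
(3) d  =[mul_one ←]=  (d * 1)    ⊢ E2

YES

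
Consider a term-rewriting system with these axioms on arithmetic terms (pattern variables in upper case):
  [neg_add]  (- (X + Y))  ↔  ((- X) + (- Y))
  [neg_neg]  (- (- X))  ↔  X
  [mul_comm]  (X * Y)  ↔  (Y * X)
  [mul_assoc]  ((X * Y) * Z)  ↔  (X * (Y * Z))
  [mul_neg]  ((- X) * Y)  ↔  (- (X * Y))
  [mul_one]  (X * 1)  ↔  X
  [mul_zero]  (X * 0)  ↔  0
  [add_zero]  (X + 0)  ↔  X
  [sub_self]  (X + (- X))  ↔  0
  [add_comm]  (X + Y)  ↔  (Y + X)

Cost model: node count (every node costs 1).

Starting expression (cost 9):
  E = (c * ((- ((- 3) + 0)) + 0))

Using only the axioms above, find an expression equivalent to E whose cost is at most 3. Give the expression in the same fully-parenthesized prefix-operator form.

(1) ((- ((- 3) + 0)) + 0)  =[add_zero →]=  (- ((- 3) + 0))    ⊢ (c * (- ((- 3) + 0)))
(2) ((- 3) + 0)  =[add_zero →]=  (- 3)    ⊢ (c * (- (- 3)))
(3) (- (- 3))  =[neg_neg →]=  3    ⊢ cost 3, within 3

(c * 3)   [cost 3]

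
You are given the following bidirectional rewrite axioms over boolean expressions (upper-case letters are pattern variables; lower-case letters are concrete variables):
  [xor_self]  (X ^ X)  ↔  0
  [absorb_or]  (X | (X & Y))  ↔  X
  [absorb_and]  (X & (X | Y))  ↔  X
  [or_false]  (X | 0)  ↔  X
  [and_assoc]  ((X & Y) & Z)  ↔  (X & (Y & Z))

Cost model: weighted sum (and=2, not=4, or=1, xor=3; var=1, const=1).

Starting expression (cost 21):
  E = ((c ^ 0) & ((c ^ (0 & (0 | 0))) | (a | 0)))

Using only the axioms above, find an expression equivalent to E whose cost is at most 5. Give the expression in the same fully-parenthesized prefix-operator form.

1. [absorb_and →] (0 & (0 | 0))  →  0;  E = ((c ^ 0) & ((c ^ 0) | (a | 0)))
2. [or_false →] (a | 0)  →  a;  E = ((c ^ 0) & ((c ^ 0) | a))
3. [absorb_and →] ((c ^ 0) & ((c ^ 0) | a))  →  (c ^ 0);  cost 5 ≤ 5, done

(c ^ 0)   [cost 5]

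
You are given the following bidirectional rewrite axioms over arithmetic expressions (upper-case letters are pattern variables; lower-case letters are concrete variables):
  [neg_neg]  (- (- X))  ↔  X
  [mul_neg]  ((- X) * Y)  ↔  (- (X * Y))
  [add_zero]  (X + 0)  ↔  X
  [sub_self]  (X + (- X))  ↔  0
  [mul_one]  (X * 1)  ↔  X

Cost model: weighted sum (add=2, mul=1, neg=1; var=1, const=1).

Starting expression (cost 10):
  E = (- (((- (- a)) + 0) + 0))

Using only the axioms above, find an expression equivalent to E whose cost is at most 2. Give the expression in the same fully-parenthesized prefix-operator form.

(- a)   [cost 2]

(1) (- (- a))  =[neg_neg →]=  a    ⊢ (- ((a + 0) + 0))
(2) ((a + 0) + 0)  =[add_zero →]=  (a + 0)    ⊢ (- (a + 0))
(3) (a + 0)  =[add_zero →]=  a    ⊢ cost 2, within 2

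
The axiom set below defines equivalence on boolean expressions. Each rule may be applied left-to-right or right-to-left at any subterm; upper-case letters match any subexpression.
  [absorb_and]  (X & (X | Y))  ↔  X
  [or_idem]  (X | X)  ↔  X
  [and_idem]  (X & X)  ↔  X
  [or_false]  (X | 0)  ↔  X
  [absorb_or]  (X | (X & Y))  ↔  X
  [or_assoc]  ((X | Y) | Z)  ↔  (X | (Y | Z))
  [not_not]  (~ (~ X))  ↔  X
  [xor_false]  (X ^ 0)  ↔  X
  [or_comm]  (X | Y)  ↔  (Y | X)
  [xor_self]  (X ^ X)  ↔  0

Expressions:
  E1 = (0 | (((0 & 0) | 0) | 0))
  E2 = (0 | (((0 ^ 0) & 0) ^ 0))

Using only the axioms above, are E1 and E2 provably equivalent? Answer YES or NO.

1. [or_false →] ((0 & 0) | 0)  →  (0 & 0);  E1 = (0 | ((0 & 0) | 0))
2. [and_idem →] (0 & 0)  →  0;  E1 = (0 | (0 | 0))
3. [or_idem →] (0 | 0)  →  0;  E1 = (0 | 0)
4. [xor_false ←] 0  →  (0 ^ 0);  E1 = (0 | (0 ^ 0))
5. [and_idem ←] 0  →  (0 & 0);  E1 = (0 | ((0 & 0) ^ 0))
6. [xor_self ←] 0  →  (0 ^ 0);  this is E2

YES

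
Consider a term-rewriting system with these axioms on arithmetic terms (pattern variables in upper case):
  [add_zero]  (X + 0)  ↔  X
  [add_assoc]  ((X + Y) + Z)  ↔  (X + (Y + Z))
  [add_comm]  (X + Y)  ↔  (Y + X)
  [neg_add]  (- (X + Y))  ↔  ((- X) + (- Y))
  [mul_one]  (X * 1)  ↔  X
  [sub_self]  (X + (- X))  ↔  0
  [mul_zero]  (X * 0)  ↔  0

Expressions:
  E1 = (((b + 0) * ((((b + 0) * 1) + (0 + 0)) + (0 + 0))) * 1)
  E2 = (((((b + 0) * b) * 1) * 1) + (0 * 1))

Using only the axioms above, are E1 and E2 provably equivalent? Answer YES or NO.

YES

(1) (((b + 0) * ((((b + 0) * 1) + (0 + 0)) + (0 + 0))) * 1)  =[mul_one →]=  ((b + 0) * ((((b + 0) * 1) + (0 + 0)) + (0 + 0)))
(2) (0 + 0)  =[add_zero →]=  0    ⊢ ((b + 0) * ((((b + 0) * 1) + 0) + (0 + 0)))
(3) (0 + 0)  =[add_zero →]=  0    ⊢ ((b + 0) * ((((b + 0) * 1) + 0) + 0))
(4) (b + 0)  =[add_zero →]=  b    ⊢ (b * ((((b + 0) * 1) + 0) + 0))
(5) ((((b + 0) * 1) + 0) + 0)  =[add_zero →]=  (((b + 0) * 1) + 0)    ⊢ (b * (((b + 0) * 1) + 0))
(6) (b + 0)  =[add_zero →]=  b    ⊢ (b * ((b * 1) + 0))
(7) (b * 1)  =[mul_one →]=  b    ⊢ (b * (b + 0))
(8) (b + 0)  =[add_zero →]=  b    ⊢ (b * b)
(9) (b * b)  =[add_zero ←]=  ((b * b) + 0)
(10) (b * b)  =[mul_one ←]=  ((b * b) * 1)    ⊢ (((b * b) * 1) + 0)
(11) 0  =[mul_one ←]=  (0 * 1)    ⊢ (((b * b) * 1) + (0 * 1))
(12) b  =[add_zero ←]=  (b + 0)    ⊢ ((((b + 0) * b) * 1) + (0 * 1))
(13) ((b + 0) * b)  =[mul_one ←]=  (((b + 0) * b) * 1)    ⊢ E2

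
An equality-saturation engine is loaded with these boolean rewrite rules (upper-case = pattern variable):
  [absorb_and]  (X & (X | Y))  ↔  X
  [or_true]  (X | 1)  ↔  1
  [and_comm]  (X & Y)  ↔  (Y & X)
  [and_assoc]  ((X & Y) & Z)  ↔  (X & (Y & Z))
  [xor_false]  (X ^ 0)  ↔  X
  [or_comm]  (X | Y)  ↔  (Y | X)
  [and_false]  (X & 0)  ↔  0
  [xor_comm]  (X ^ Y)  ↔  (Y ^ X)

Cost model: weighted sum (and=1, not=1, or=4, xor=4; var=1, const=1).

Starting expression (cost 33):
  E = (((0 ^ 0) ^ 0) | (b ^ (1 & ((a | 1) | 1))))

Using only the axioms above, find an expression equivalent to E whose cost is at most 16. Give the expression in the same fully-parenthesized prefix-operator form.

1. [or_true →] (a | 1)  →  1;  E = (((0 ^ 0) ^ 0) | (b ^ (1 & (1 | 1))))
2. [xor_false →] ((0 ^ 0) ^ 0)  →  (0 ^ 0);  E = ((0 ^ 0) | (b ^ (1 & (1 | 1))))
3. [absorb_and →] (1 & (1 | 1))  →  1;  cost 16 ≤ 16, done

((0 ^ 0) | (b ^ 1))   [cost 16]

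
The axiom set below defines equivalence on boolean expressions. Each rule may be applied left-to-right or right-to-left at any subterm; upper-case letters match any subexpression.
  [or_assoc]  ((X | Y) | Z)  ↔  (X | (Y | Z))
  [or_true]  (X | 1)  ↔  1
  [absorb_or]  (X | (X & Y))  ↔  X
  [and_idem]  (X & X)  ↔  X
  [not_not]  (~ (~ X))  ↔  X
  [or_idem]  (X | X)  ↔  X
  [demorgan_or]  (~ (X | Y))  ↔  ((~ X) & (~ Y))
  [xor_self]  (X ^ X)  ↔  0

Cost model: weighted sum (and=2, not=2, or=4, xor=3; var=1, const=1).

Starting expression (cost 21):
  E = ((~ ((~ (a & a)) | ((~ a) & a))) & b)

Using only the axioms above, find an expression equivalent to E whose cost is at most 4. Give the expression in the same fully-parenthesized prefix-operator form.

1. [and_idem →] (a & a)  →  a;  E = ((~ ((~ a) | ((~ a) & a))) & b)
2. [absorb_or →] ((~ a) | ((~ a) & a))  →  (~ a);  E = ((~ (~ a)) & b)
3. [not_not →] (~ (~ a))  →  a;  cost 4 ≤ 4, done

(a & b)   [cost 4]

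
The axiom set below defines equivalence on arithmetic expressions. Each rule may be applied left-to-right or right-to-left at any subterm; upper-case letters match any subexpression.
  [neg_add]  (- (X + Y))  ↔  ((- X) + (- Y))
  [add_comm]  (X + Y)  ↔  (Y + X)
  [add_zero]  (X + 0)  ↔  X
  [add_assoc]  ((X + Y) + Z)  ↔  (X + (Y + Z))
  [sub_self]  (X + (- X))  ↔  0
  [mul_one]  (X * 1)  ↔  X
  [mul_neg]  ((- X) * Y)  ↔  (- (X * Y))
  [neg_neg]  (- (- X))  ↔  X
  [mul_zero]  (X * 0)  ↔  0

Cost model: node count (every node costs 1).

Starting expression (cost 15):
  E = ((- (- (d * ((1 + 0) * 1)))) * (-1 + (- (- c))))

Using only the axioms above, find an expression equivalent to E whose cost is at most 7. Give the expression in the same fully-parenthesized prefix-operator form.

((d * 1) * (c + -1))   [cost 7]

(1) (- (- (d * ((1 + 0) * 1))))  =[neg_neg →]=  (d * ((1 + 0) * 1))    ⊢ ((d * ((1 + 0) * 1)) * (-1 + (- (- c))))
(2) (- (- c))  =[neg_neg →]=  c    ⊢ ((d * ((1 + 0) * 1)) * (-1 + c))
(3) (1 + 0)  =[add_zero →]=  1    ⊢ ((d * (1 * 1)) * (-1 + c))
(4) (-1 + c)  =[add_comm →]=  (c + -1)    ⊢ ((d * (1 * 1)) * (c + -1))
(5) (1 * 1)  =[mul_one →]=  1    ⊢ cost 7, within 7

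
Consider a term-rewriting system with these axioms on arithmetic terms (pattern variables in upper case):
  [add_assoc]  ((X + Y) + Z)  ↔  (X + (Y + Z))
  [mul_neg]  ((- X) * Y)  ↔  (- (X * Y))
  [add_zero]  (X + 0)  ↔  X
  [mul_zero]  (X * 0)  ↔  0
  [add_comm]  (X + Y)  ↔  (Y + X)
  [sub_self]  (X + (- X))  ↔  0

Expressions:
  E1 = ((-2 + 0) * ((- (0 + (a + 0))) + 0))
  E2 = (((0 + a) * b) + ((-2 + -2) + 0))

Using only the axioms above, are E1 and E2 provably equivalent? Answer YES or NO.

All listed rules preserve value, hence provable equivalence implies equal values everywhere; look for a separating assignment.
a=0, b=0 gives E1 ↦ 0, E2 ↦ -4; values differ ⇒ not provably equivalent.

NO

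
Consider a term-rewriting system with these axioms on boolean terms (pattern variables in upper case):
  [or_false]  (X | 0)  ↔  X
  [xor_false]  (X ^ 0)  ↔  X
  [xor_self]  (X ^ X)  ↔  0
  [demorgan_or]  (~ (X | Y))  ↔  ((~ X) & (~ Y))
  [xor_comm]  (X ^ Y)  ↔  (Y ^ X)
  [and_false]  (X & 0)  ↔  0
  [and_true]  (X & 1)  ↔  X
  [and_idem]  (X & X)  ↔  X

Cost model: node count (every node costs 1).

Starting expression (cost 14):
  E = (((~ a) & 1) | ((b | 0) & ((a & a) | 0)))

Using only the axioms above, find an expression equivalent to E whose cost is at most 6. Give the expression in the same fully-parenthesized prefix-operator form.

1. [or_false →] ((a & a) | 0)  →  (a & a);  E = (((~ a) & 1) | ((b | 0) & (a & a)))
2. [and_true →] ((~ a) & 1)  →  (~ a);  E = ((~ a) | ((b | 0) & (a & a)))
3. [and_idem →] (a & a)  →  a;  E = ((~ a) | ((b | 0) & a))
4. [or_false →] (b | 0)  →  b;  cost 6 ≤ 6, done

((~ a) | (b & a))   [cost 6]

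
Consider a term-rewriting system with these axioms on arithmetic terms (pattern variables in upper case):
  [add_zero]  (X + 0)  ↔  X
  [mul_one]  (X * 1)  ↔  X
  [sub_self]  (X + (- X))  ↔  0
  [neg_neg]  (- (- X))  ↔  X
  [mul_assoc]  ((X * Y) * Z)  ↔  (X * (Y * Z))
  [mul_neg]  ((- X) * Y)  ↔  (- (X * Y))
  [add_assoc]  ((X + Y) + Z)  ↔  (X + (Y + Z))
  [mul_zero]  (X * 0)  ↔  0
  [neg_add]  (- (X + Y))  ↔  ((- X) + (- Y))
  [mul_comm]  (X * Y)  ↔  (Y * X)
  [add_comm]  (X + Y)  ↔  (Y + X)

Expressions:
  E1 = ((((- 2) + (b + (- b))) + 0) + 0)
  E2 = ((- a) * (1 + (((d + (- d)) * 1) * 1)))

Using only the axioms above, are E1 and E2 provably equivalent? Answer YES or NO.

NO

All listed rules preserve value, hence provable equivalence implies equal values everywhere; look for a separating assignment.
a=0, b=0, d=0 gives E1 ↦ -2, E2 ↦ 0; values differ ⇒ not provably equivalent.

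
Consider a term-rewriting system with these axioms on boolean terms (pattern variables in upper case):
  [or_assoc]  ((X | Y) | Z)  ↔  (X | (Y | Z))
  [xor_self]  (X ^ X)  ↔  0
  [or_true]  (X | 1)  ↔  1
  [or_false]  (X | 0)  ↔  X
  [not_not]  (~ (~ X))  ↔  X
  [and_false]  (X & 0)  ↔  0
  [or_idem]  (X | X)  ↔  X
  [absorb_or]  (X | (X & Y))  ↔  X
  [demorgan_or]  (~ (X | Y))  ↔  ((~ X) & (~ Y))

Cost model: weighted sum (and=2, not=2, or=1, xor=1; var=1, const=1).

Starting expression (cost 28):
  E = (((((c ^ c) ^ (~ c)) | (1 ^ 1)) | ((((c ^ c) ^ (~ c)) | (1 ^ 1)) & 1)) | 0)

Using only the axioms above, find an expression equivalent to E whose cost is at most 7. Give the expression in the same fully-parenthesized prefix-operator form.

(1) ((((c ^ c) ^ (~ c)) | (1 ^ 1)) | ((((c ^ c) ^ (~ c)) | (1 ^ 1)) & 1))  =[absorb_or →]=  (((c ^ c) ^ (~ c)) | (1 ^ 1))    ⊢ ((((c ^ c) ^ (~ c)) | (1 ^ 1)) | 0)
(2) (1 ^ 1)  =[xor_self →]=  0    ⊢ ((((c ^ c) ^ (~ c)) | 0) | 0)
(3) (((c ^ c) ^ (~ c)) | 0)  =[or_false →]=  ((c ^ c) ^ (~ c))    ⊢ (((c ^ c) ^ (~ c)) | 0)
(4) (((c ^ c) ^ (~ c)) | 0)  =[or_false →]=  ((c ^ c) ^ (~ c))    ⊢ cost 7, within 7

((c ^ c) ^ (~ c))   [cost 7]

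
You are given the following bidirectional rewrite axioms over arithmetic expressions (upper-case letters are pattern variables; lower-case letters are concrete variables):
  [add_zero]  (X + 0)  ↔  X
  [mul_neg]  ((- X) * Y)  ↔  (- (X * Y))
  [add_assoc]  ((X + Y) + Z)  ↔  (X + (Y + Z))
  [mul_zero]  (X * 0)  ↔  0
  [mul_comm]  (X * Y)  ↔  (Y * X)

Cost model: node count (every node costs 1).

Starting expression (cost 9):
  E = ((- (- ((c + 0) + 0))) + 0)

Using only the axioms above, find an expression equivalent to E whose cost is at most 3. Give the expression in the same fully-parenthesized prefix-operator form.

step 1: add_zero (→) rewrites (c + 0) into c, now ((- (- (c + 0))) + 0)
step 2: add_zero (→) rewrites ((- (- (c + 0))) + 0) into (- (- (c + 0)))
step 3: add_zero (→) rewrites (c + 0) into c, reaching cost 3 (bound 3)

(- (- c))   [cost 3]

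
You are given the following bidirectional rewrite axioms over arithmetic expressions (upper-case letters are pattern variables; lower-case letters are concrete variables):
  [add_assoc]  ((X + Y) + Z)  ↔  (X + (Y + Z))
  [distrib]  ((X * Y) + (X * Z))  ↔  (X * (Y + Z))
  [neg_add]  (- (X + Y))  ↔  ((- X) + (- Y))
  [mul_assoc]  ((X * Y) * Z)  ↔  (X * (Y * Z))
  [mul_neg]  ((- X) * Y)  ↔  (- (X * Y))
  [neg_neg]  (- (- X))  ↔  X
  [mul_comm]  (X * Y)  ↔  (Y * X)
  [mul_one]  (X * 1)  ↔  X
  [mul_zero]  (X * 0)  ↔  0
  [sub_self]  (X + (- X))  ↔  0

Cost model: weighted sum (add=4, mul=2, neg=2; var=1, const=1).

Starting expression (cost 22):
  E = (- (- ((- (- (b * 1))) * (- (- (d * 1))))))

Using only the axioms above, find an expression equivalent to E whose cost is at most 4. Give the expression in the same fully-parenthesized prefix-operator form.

(b * d)   [cost 4]

(1) (- (- ((- (- (b * 1))) * (- (- (d * 1))))))  =[neg_neg →]=  ((- (- (b * 1))) * (- (- (d * 1))))
(2) (- (- (d * 1)))  =[neg_neg →]=  (d * 1)    ⊢ ((- (- (b * 1))) * (d * 1))
(3) (- (- (b * 1)))  =[neg_neg →]=  (b * 1)    ⊢ ((b * 1) * (d * 1))
(4) (d * 1)  =[mul_one →]=  d    ⊢ ((b * 1) * d)
(5) (b * 1)  =[mul_one →]=  b    ⊢ cost 4, within 4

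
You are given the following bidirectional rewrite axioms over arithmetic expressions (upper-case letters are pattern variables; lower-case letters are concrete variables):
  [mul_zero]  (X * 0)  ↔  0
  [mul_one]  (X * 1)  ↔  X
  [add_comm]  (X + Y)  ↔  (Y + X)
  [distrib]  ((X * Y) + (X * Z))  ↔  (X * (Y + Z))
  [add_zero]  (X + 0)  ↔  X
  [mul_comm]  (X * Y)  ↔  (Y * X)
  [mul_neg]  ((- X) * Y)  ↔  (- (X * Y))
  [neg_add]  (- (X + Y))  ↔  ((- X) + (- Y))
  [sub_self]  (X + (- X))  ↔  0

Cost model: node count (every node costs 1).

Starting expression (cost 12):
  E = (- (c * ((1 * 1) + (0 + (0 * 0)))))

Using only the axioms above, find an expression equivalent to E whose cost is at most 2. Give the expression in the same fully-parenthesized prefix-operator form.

(- c)   [cost 2]

1. [mul_zero →] (0 * 0)  →  0;  E = (- (c * ((1 * 1) + (0 + 0))))
2. [add_zero →] (0 + 0)  →  0;  E = (- (c * ((1 * 1) + 0)))
3. [add_zero →] ((1 * 1) + 0)  →  (1 * 1);  E = (- (c * (1 * 1)))
4. [mul_one →] (1 * 1)  →  1;  E = (- (c * 1))
5. [mul_one →] (c * 1)  →  c;  cost 2 ≤ 2, done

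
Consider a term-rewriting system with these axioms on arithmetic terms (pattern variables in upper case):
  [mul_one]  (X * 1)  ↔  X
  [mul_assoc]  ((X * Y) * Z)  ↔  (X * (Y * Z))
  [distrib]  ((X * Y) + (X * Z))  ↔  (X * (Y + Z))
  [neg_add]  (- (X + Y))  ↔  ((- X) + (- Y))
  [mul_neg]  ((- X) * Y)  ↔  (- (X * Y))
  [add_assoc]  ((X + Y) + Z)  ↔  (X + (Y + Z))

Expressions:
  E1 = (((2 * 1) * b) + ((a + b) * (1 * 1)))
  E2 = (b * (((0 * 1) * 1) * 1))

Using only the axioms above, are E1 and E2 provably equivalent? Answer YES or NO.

NO

Every axiom is a valid identity, so a rewrite proof would force E1 and E2 to agree under every assignment.
At a=0, b=1: E1 = 3 but E2 = 0; they differ, so no derivation exists.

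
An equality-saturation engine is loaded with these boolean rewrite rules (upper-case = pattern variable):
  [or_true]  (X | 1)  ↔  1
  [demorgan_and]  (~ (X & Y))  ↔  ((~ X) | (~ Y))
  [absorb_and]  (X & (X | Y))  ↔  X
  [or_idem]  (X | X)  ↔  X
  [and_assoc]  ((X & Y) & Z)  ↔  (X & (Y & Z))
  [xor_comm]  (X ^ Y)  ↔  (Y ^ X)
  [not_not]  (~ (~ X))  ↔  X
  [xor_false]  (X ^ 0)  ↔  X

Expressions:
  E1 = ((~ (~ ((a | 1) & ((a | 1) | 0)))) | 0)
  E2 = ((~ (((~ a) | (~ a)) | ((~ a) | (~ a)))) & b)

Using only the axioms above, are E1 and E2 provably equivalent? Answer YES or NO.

All listed rules preserve value, hence provable equivalence implies equal values everywhere; look for a separating assignment.
a=0, b=0 gives E1 ↦ 1, E2 ↦ 0; values differ ⇒ not provably equivalent.

NO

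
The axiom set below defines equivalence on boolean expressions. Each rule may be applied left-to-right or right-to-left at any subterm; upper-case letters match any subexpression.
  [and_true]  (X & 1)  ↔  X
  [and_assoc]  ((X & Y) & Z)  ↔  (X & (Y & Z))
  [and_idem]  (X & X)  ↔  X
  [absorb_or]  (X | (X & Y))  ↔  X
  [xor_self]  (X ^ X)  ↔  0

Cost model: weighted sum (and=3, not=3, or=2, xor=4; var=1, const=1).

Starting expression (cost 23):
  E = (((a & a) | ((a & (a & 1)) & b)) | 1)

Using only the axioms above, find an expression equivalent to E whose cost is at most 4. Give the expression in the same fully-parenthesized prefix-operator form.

(a | 1)   [cost 4]

1. [and_true →] (a & 1)  →  a;  E = (((a & a) | ((a & a) & b)) | 1)
2. [absorb_or →] ((a & a) | ((a & a) & b))  →  (a & a);  E = ((a & a) | 1)
3. [and_idem →] (a & a)  →  a;  cost 4 ≤ 4, done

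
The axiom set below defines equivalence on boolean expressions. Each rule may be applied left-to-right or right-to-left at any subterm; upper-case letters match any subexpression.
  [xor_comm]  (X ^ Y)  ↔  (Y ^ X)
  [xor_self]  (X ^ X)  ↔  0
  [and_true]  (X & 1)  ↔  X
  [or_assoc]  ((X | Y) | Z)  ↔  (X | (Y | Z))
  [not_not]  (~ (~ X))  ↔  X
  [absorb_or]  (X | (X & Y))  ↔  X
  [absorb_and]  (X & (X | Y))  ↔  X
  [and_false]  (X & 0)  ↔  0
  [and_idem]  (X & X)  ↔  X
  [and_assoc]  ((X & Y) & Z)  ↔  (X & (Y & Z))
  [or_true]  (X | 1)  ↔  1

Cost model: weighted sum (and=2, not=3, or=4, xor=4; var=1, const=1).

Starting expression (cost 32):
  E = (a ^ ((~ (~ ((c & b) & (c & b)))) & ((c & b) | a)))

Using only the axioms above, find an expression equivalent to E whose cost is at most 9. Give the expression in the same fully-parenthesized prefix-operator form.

(a ^ (c & b))   [cost 9]

1. [and_idem →] ((c & b) & (c & b))  →  (c & b);  E = (a ^ ((~ (~ (c & b))) & ((c & b) | a)))
2. [not_not →] (~ (~ (c & b)))  →  (c & b);  E = (a ^ ((c & b) & ((c & b) | a)))
3. [absorb_and →] ((c & b) & ((c & b) | a))  →  (c & b);  cost 9 ≤ 9, done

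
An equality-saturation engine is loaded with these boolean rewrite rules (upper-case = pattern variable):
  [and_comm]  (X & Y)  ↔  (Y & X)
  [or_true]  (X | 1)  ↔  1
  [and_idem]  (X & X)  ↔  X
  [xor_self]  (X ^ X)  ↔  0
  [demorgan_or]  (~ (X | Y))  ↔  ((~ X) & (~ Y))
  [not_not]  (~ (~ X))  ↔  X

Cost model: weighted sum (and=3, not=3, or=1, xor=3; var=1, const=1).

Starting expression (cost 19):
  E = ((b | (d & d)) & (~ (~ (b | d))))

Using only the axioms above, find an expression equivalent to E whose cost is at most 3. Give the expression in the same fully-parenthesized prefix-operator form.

(1) (d & d)  =[and_idem →]=  d    ⊢ ((b | d) & (~ (~ (b | d))))
(2) (~ (~ (b | d)))  =[not_not →]=  (b | d)    ⊢ ((b | d) & (b | d))
(3) ((b | d) & (b | d))  =[and_idem →]=  (b | d)    ⊢ cost 3, within 3

(b | d)   [cost 3]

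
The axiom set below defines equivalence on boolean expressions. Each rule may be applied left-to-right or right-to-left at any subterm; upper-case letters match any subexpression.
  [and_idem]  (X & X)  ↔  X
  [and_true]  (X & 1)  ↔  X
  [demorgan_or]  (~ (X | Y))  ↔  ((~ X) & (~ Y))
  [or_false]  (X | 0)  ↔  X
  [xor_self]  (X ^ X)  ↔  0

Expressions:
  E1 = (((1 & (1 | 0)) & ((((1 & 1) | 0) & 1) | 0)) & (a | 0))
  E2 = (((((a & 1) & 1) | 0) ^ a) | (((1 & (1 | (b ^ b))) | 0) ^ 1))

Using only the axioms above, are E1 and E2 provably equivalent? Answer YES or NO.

NO

All listed rules preserve value, hence provable equivalence implies equal values everywhere; look for a separating assignment.
a=1, b=0 gives E1 ↦ 1, E2 ↦ 0; values differ ⇒ not provably equivalent.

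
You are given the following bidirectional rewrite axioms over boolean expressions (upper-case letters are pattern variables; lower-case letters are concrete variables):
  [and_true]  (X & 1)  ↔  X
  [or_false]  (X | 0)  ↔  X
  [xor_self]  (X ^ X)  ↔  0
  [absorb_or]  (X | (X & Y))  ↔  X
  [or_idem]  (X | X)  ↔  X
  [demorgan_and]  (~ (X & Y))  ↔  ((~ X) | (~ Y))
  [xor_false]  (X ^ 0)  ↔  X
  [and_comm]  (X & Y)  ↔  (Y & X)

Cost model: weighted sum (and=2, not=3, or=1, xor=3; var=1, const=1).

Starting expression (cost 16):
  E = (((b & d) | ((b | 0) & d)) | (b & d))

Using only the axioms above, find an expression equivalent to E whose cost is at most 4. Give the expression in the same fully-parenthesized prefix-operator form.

(b & d)   [cost 4]

(1) (b | 0)  =[or_false →]=  b    ⊢ (((b & d) | (b & d)) | (b & d))
(2) ((b & d) | (b & d))  =[or_idem →]=  (b & d)    ⊢ ((b & d) | (b & d))
(3) ((b & d) | (b & d))  =[or_idem →]=  (b & d)    ⊢ cost 4, within 4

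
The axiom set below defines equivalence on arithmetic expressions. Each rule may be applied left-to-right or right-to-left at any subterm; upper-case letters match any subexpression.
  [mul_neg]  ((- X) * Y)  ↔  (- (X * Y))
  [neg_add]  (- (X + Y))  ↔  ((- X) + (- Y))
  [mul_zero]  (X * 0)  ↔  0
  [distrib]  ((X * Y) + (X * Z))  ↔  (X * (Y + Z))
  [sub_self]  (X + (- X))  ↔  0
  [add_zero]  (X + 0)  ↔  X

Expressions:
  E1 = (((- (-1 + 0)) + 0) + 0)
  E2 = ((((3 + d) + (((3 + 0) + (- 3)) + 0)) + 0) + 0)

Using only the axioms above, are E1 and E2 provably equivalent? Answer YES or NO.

Every axiom is a valid identity, so a rewrite proof would force E1 and E2 to agree under every assignment.
At d=0: E1 = 1 but E2 = 3; they differ, so no derivation exists.

NO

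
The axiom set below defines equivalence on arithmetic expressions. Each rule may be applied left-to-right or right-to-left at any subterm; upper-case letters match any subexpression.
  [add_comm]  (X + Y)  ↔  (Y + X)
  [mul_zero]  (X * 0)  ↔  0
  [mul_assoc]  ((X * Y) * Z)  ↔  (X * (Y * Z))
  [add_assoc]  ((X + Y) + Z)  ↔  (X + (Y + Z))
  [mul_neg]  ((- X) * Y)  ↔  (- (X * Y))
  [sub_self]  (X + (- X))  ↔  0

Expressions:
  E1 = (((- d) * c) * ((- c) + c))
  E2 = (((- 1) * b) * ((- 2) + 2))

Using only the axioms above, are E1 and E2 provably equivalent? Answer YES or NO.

step 1: add_comm (→) rewrites ((- c) + c) into (c + (- c)), now (((- d) * c) * (c + (- c)))
step 2: sub_self (→) rewrites (c + (- c)) into 0, now (((- d) * c) * 0)
step 3: mul_assoc (→) rewrites (((- d) * c) * 0) into ((- d) * (c * 0))
step 4: mul_neg (→) rewrites ((- d) * (c * 0)) into (- (d * (c * 0)))
step 5: mul_zero (→) rewrites (c * 0) into 0, now (- (d * 0))
step 6: mul_zero (→) rewrites (d * 0) into 0, now (- 0)
step 7: mul_zero (←) rewrites 0 into (1 * 0), now (- (1 * 0))
step 8: mul_zero (←) rewrites 0 into (b * 0), now (- (1 * (b * 0)))
step 9: mul_neg (←) rewrites (- (1 * (b * 0))) into ((- 1) * (b * 0))
step 10: mul_assoc (←) rewrites ((- 1) * (b * 0)) into (((- 1) * b) * 0)
step 11: sub_self (←) rewrites 0 into (2 + (- 2)), now (((- 1) * b) * (2 + (- 2)))
step 12: add_comm (→) rewrites (2 + (- 2)) into ((- 2) + 2), which is E2

YES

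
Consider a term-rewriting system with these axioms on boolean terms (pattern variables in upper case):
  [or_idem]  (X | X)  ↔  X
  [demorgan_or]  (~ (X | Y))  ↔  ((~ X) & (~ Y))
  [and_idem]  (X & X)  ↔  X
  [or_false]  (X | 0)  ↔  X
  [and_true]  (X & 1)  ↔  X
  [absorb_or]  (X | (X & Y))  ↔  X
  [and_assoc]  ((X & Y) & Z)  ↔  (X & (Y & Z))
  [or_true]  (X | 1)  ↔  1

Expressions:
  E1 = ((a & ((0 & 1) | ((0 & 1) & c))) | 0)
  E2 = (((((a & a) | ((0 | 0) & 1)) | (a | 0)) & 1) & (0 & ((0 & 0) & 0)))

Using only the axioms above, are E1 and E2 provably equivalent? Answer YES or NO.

YES

(1) ((0 & 1) | ((0 & 1) & c))  =[absorb_or →]=  (0 & 1)    ⊢ ((a & (0 & 1)) | 0)
(2) (0 & 1)  =[and_true →]=  0    ⊢ ((a & 0) | 0)
(3) ((a & 0) | 0)  =[or_false →]=  (a & 0)
(4) 0  =[and_idem ←]=  (0 & 0)    ⊢ (a & (0 & 0))
(5) 0  =[and_idem ←]=  (0 & 0)    ⊢ (a & (0 & (0 & 0)))
(6) a  =[or_false ←]=  (a | 0)    ⊢ ((a | 0) & (0 & (0 & 0)))
(7) (a | 0)  =[or_idem ←]=  ((a | 0) | (a | 0))    ⊢ (((a | 0) | (a | 0)) & (0 & (0 & 0)))
(8) 0  =[and_idem ←]=  (0 & 0)    ⊢ (((a | 0) | (a | 0)) & (0 & ((0 & 0) & 0)))
(9) ((a | 0) | (a | 0))  =[and_true ←]=  (((a | 0) | (a | 0)) & 1)    ⊢ ((((a | 0) | (a | 0)) & 1) & (0 & ((0 & 0) & 0)))
(10) a  =[and_idem ←]=  (a & a)    ⊢ (((((a & a) | 0) | (a | 0)) & 1) & (0 & ((0 & 0) & 0)))
(11) 0  =[and_true ←]=  (0 & 1)    ⊢ (((((a & a) | (0 & 1)) | (a | 0)) & 1) & (0 & ((0 & 0) & 0)))
(12) 0  =[or_idem ←]=  (0 | 0)    ⊢ E2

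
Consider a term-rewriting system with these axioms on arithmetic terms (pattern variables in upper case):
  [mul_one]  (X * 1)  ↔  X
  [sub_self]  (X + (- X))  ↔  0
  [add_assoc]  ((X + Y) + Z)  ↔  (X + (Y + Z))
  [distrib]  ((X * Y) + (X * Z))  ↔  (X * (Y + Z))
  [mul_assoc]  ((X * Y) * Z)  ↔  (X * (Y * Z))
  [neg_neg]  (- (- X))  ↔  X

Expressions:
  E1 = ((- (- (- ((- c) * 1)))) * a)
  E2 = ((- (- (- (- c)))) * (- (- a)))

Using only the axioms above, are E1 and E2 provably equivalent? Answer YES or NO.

YES

(1) (- (- (- ((- c) * 1))))  =[neg_neg →]=  (- ((- c) * 1))    ⊢ ((- ((- c) * 1)) * a)
(2) ((- c) * 1)  =[mul_one →]=  (- c)    ⊢ ((- (- c)) * a)
(3) (- (- c))  =[neg_neg →]=  c    ⊢ (c * a)
(4) a  =[neg_neg ←]=  (- (- a))    ⊢ (c * (- (- a)))
(5) c  =[neg_neg ←]=  (- (- c))    ⊢ ((- (- c)) * (- (- a)))
(6) (- (- c))  =[neg_neg ←]=  (- (- (- (- c))))    ⊢ E2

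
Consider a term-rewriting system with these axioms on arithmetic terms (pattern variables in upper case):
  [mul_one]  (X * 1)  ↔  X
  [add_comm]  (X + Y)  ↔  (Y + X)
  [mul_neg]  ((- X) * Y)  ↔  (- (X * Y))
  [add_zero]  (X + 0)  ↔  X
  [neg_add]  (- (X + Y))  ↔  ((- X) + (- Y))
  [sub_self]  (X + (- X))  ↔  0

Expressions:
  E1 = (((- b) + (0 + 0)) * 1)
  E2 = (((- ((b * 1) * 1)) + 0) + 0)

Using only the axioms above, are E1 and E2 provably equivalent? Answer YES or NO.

step 1: add_zero (→) rewrites (0 + 0) into 0, now (((- b) + 0) * 1)
step 2: add_zero (→) rewrites ((- b) + 0) into (- b), now ((- b) * 1)
step 3: mul_one (→) rewrites ((- b) * 1) into (- b)
step 4: mul_one (←) rewrites b into (b * 1), now (- (b * 1))
step 5: add_zero (←) rewrites (- (b * 1)) into ((- (b * 1)) + 0)
step 6: add_zero (←) rewrites (- (b * 1)) into ((- (b * 1)) + 0), now (((- (b * 1)) + 0) + 0)
step 7: mul_one (←) rewrites (b * 1) into ((b * 1) * 1), which is E2

YES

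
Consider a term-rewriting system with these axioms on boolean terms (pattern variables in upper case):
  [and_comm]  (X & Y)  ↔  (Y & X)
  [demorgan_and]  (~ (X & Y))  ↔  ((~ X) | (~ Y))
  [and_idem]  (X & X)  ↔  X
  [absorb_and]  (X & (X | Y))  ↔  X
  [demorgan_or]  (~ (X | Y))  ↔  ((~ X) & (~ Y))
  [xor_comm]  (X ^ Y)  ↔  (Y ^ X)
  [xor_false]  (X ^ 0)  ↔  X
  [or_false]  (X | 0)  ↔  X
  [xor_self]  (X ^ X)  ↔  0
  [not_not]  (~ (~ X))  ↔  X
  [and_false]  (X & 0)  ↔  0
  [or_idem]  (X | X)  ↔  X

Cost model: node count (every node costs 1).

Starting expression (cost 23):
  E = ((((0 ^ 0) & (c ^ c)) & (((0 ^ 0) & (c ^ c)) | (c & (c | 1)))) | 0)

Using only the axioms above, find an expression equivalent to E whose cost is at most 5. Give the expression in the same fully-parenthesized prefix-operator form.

1. [or_false →] ((((0 ^ 0) & (c ^ c)) & (((0 ^ 0) & (c ^ c)) | (c & (c | 1)))) | 0)  →  (((0 ^ 0) & (c ^ c)) & (((0 ^ 0) & (c ^ c)) | (c & (c | 1))))
2. [absorb_and →] (c & (c | 1))  →  c;  E = (((0 ^ 0) & (c ^ c)) & (((0 ^ 0) & (c ^ c)) | c))
3. [absorb_and →] (((0 ^ 0) & (c ^ c)) & (((0 ^ 0) & (c ^ c)) | c))  →  ((0 ^ 0) & (c ^ c))
4. [xor_self →] (c ^ c)  →  0;  cost 5 ≤ 5, done

((0 ^ 0) & 0)   [cost 5]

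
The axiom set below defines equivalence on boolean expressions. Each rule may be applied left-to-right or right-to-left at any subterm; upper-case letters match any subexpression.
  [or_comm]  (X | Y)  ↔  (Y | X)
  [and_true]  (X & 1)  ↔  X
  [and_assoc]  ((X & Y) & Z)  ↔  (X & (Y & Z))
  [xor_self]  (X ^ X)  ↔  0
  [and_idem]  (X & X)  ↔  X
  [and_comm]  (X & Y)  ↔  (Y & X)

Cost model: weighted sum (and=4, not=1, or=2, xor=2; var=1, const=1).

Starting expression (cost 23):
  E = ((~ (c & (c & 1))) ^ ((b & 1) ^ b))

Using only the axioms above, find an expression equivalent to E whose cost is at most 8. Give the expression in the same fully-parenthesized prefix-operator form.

(1) (b & 1)  =[and_true →]=  b    ⊢ ((~ (c & (c & 1))) ^ (b ^ b))
(2) (c & 1)  =[and_true →]=  c    ⊢ ((~ (c & c)) ^ (b ^ b))
(3) (c & c)  =[and_idem →]=  c    ⊢ cost 8, within 8

((~ c) ^ (b ^ b))   [cost 8]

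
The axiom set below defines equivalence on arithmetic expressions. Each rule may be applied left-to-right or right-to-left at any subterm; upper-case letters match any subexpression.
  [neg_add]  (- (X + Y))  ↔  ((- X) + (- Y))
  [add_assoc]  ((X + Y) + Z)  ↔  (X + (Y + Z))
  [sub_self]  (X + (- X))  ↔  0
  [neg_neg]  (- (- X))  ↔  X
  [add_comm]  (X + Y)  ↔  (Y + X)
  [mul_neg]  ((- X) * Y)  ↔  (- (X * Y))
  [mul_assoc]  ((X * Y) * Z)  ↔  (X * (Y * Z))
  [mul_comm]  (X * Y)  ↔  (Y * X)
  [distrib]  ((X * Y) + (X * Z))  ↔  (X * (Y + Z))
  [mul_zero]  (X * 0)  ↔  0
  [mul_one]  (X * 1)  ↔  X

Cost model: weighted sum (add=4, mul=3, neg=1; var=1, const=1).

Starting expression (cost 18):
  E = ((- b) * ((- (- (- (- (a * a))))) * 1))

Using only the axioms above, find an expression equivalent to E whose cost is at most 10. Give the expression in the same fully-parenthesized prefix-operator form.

1. [neg_neg →] (- (- (- (- (a * a)))))  →  (- (- (a * a)));  E = ((- b) * ((- (- (a * a))) * 1))
2. [mul_one →] ((- (- (a * a))) * 1)  →  (- (- (a * a)));  E = ((- b) * (- (- (a * a))))
3. [neg_neg →] (- (- (a * a)))  →  (a * a);  cost 10 ≤ 10, done

((- b) * (a * a))   [cost 10]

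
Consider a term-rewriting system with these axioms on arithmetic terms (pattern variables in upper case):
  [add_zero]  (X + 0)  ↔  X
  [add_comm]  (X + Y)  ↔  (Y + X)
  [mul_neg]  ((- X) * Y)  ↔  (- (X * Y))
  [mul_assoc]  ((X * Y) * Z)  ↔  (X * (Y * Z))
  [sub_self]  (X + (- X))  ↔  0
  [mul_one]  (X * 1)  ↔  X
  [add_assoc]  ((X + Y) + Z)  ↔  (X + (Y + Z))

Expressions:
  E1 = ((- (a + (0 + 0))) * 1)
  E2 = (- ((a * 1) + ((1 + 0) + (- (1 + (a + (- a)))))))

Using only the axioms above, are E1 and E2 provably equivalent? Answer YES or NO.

YES

1. [add_zero →] (0 + 0)  →  0;  E1 = ((- (a + 0)) * 1)
2. [add_zero →] (a + 0)  →  a;  E1 = ((- a) * 1)
3. [mul_one →] ((- a) * 1)  →  (- a)
4. [mul_one ←] a  →  (a * 1);  E1 = (- (a * 1))
5. [add_zero ←] (a * 1)  →  ((a * 1) + 0);  E1 = (- ((a * 1) + 0))
6. [sub_self ←] 0  →  (1 + (- 1));  E1 = (- ((a * 1) + (1 + (- 1))))
7. [add_zero ←] 1  →  (1 + 0);  E1 = (- ((a * 1) + (1 + (- (1 + 0)))))
8. [add_zero ←] 1  →  (1 + 0);  E1 = (- ((a * 1) + ((1 + 0) + (- (1 + 0)))))
9. [sub_self ←] 0  →  (a + (- a));  this is E2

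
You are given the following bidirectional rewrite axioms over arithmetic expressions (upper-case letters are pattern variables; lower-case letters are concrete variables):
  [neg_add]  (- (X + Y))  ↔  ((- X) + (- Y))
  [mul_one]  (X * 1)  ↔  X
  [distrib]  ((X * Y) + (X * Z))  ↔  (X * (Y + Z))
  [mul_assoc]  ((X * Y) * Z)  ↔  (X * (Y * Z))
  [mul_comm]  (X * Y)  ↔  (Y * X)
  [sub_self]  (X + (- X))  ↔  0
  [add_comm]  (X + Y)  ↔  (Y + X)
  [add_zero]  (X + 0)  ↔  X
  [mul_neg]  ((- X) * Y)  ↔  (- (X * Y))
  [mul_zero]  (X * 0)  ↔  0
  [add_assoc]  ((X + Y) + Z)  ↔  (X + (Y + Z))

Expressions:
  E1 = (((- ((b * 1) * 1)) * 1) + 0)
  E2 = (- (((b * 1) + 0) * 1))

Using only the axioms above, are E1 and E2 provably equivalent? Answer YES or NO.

YES

(1) (((- ((b * 1) * 1)) * 1) + 0)  =[add_zero →]=  ((- ((b * 1) * 1)) * 1)
(2) (b * 1)  =[mul_one →]=  b    ⊢ ((- (b * 1)) * 1)
(3) (b * 1)  =[mul_one →]=  b    ⊢ ((- b) * 1)
(4) ((- b) * 1)  =[mul_neg →]=  (- (b * 1))
(5) b  =[mul_one ←]=  (b * 1)    ⊢ (- ((b * 1) * 1))
(6) (b * 1)  =[add_zero ←]=  ((b * 1) + 0)    ⊢ E2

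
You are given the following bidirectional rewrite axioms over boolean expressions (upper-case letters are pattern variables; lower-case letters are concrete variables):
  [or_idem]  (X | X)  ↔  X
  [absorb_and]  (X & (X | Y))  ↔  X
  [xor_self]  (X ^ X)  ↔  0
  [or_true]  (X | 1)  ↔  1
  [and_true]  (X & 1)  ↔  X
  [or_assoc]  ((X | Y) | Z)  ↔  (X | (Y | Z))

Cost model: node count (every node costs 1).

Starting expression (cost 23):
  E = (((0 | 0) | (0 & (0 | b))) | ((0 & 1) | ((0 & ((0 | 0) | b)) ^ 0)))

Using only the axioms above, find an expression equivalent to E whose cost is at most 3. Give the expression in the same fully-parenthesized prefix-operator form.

(0 | 0)   [cost 3]

1. [or_idem →] (0 | 0)  →  0;  E = (((0 | 0) | (0 & (0 | b))) | ((0 & 1) | ((0 & (0 | b)) ^ 0)))
2. [absorb_and →] (0 & (0 | b))  →  0;  E = (((0 | 0) | 0) | ((0 & 1) | ((0 & (0 | b)) ^ 0)))
3. [and_true →] (0 & 1)  →  0;  E = (((0 | 0) | 0) | (0 | ((0 & (0 | b)) ^ 0)))
4. [absorb_and →] (0 & (0 | b))  →  0;  E = (((0 | 0) | 0) | (0 | (0 ^ 0)))
5. [or_idem →] (0 | 0)  →  0;  E = ((0 | 0) | (0 | (0 ^ 0)))
6. [xor_self →] (0 ^ 0)  →  0;  E = ((0 | 0) | (0 | 0))
7. [or_idem →] ((0 | 0) | (0 | 0))  →  (0 | 0);  cost 3 ≤ 3, done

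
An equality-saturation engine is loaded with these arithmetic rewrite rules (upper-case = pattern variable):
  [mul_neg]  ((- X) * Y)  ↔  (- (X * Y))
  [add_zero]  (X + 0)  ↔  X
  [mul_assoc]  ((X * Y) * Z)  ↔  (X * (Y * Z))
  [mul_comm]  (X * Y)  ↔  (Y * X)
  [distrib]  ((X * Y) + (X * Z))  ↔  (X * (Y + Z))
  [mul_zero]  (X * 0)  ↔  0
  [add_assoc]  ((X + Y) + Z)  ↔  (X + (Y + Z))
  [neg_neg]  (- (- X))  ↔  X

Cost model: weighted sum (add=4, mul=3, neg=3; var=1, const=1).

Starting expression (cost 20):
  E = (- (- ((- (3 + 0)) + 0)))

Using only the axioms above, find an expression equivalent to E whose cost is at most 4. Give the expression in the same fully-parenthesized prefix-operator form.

(- 3)   [cost 4]

1. [add_zero →] (3 + 0)  →  3;  E = (- (- ((- 3) + 0)))
2. [neg_neg →] (- (- ((- 3) + 0)))  →  ((- 3) + 0)
3. [add_zero →] ((- 3) + 0)  →  (- 3);  cost 4 ≤ 4, done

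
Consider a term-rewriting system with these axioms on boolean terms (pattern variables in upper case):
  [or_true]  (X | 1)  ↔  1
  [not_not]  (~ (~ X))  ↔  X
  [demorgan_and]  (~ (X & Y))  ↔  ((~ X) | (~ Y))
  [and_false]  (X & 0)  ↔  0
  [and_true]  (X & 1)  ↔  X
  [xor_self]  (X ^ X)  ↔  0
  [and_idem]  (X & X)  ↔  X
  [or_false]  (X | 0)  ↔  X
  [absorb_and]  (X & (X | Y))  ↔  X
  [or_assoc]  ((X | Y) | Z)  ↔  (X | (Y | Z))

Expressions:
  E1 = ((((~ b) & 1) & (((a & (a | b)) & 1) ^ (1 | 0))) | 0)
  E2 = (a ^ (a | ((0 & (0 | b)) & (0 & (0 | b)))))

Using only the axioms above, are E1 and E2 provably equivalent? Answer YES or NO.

NO

Every axiom is a valid identity, so a rewrite proof would force E1 and E2 to agree under every assignment.
At a=0, b=0: E1 = 1 but E2 = 0; they differ, so no derivation exists.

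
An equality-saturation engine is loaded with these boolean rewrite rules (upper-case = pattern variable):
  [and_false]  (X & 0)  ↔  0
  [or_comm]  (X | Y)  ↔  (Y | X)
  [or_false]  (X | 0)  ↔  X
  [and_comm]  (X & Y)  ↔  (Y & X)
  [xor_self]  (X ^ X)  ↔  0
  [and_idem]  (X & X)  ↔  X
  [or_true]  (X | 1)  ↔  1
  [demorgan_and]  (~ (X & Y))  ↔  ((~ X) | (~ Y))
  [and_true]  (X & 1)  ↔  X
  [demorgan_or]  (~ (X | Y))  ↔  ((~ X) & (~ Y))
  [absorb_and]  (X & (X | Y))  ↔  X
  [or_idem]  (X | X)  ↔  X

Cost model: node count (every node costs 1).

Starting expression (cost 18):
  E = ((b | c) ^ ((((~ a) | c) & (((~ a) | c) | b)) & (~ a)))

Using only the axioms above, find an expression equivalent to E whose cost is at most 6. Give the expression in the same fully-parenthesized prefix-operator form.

((b | c) ^ (~ a))   [cost 6]

1. [absorb_and →] (((~ a) | c) & (((~ a) | c) | b))  →  ((~ a) | c);  E = ((b | c) ^ (((~ a) | c) & (~ a)))
2. [and_comm →] (((~ a) | c) & (~ a))  →  ((~ a) & ((~ a) | c));  E = ((b | c) ^ ((~ a) & ((~ a) | c)))
3. [absorb_and →] ((~ a) & ((~ a) | c))  →  (~ a);  cost 6 ≤ 6, done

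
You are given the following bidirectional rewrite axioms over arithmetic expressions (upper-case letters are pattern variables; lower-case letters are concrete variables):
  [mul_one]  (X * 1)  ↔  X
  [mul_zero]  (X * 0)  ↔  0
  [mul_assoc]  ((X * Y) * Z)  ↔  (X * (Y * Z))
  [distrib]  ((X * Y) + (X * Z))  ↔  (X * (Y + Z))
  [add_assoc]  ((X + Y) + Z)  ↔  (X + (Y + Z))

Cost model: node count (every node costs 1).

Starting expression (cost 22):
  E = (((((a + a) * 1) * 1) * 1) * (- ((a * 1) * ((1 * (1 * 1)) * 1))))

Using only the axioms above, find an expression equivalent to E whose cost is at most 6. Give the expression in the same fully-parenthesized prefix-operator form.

1. [mul_one →] (1 * 1)  →  1;  E = (((((a + a) * 1) * 1) * 1) * (- ((a * 1) * ((1 * 1) * 1))))
2. [mul_one →] (1 * 1)  →  1;  E = (((((a + a) * 1) * 1) * 1) * (- ((a * 1) * (1 * 1))))
3. [mul_one →] ((a + a) * 1)  →  (a + a);  E = ((((a + a) * 1) * 1) * (- ((a * 1) * (1 * 1))))
4. [mul_one →] (1 * 1)  →  1;  E = ((((a + a) * 1) * 1) * (- ((a * 1) * 1)))
5. [mul_one →] ((a * 1) * 1)  →  (a * 1);  E = ((((a + a) * 1) * 1) * (- (a * 1)))
6. [mul_one →] (a * 1)  →  a;  E = ((((a + a) * 1) * 1) * (- a))
7. [mul_one →] (((a + a) * 1) * 1)  →  ((a + a) * 1);  E = (((a + a) * 1) * (- a))
8. [mul_one →] ((a + a) * 1)  →  (a + a);  cost 6 ≤ 6, done

((a + a) * (- a))   [cost 6]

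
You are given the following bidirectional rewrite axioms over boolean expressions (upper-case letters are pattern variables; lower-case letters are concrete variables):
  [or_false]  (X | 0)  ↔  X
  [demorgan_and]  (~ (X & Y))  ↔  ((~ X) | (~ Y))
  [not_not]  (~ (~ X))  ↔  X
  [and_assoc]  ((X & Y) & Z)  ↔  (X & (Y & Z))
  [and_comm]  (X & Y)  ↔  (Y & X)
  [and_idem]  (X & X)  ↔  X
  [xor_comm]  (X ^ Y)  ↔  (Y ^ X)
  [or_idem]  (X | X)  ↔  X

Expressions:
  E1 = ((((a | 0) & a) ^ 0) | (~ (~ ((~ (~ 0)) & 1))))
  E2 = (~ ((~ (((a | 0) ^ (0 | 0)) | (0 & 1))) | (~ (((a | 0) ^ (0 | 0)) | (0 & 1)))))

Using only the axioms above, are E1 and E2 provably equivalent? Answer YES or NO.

1. [not_not →] (~ (~ 0))  →  0;  E1 = ((((a | 0) & a) ^ 0) | (~ (~ (0 & 1))))
2. [or_false →] (a | 0)  →  a;  E1 = (((a & a) ^ 0) | (~ (~ (0 & 1))))
3. [and_idem →] (a & a)  →  a;  E1 = ((a ^ 0) | (~ (~ (0 & 1))))
4. [not_not →] (~ (~ (0 & 1)))  →  (0 & 1);  E1 = ((a ^ 0) | (0 & 1))
5. [or_false ←] a  →  (a | 0);  E1 = (((a | 0) ^ 0) | (0 & 1))
6. [not_not ←] (((a | 0) ^ 0) | (0 & 1))  →  (~ (~ (((a | 0) ^ 0) | (0 & 1))))
7. [or_idem ←] 0  →  (0 | 0);  E1 = (~ (~ (((a | 0) ^ (0 | 0)) | (0 & 1))))
8. [or_idem ←] (~ (((a | 0) ^ (0 | 0)) | (0 & 1)))  →  ((~ (((a | 0) ^ (0 | 0)) | (0 & 1))) | (~ (((a | 0) ^ (0 | 0)) | (0 & 1))));  this is E2

YES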